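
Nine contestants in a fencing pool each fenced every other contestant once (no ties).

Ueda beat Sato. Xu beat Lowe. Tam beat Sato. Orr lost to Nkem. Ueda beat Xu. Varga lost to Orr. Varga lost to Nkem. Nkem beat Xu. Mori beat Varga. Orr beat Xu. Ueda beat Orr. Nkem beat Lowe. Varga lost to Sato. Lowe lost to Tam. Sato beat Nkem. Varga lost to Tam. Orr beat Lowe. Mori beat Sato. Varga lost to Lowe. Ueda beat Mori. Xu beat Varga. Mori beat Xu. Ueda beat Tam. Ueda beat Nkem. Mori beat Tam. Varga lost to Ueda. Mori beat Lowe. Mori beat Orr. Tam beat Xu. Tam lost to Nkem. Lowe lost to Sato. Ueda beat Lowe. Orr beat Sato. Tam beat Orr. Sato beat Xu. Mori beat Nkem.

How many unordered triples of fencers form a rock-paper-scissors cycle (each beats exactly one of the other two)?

Win totals: Ueda 8, Orr 4, Nkem 5, Lowe 1, Tam 5, Varga 0, Sato 4, Xu 2, Mori 7.
A fencer with w wins dominates both others in C(w,2) triples; summing gives 28 + 6 + 10 + 0 + 10 + 0 + 6 + 1 + 21 = 82 transitive triples.
Total triples C(9,3) = 84, so cyclic triples = 84 − 82 = 2.

2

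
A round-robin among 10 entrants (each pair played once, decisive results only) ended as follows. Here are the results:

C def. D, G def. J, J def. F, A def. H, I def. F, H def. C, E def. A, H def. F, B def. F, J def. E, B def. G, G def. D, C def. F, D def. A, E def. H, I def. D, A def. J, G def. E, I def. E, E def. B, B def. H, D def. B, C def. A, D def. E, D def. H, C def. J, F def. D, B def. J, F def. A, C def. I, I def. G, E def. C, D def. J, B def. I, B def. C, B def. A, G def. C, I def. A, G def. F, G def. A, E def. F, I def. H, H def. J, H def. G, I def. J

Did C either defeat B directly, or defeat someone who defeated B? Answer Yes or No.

Yes

C did not beat B directly.
C beat A, D, F, I, J. Of those, D beat B.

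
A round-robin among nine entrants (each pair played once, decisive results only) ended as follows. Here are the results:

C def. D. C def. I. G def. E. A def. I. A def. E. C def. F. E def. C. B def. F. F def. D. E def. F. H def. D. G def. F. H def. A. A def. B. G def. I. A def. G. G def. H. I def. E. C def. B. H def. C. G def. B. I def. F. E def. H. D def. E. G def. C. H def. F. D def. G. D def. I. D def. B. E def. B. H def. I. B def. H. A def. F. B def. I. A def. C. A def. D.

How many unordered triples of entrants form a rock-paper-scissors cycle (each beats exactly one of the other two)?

16

Win totals: A 7, B 3, C 4, D 4, E 4, F 1, G 6, H 5, I 2.
An entrant with w wins dominates both others in C(w,2) triples; summing gives 21 + 3 + 6 + 6 + 6 + 0 + 15 + 10 + 1 = 68 transitive triples.
Total triples C(9,3) = 84, so cyclic triples = 84 − 68 = 16.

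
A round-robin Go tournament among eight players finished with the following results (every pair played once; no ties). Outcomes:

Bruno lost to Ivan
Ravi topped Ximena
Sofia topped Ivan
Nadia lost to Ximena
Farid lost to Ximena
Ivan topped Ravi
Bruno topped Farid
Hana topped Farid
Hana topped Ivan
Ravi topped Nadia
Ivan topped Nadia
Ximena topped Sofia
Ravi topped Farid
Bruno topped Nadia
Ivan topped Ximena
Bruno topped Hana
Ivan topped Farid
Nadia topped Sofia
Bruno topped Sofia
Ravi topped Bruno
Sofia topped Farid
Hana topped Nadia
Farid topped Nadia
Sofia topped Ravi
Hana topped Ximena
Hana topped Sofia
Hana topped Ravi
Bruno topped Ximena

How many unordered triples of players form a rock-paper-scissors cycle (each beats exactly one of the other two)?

9

Win totals: Nadia 1, Farid 1, Bruno 5, Sofia 3, Ximena 3, Ravi 4, Ivan 5, Hana 6.
A player with w wins dominates both others in C(w,2) triples; summing gives 0 + 0 + 10 + 3 + 3 + 6 + 10 + 15 = 47 transitive triples.
Total triples C(8,3) = 56, so cyclic triples = 56 − 47 = 9.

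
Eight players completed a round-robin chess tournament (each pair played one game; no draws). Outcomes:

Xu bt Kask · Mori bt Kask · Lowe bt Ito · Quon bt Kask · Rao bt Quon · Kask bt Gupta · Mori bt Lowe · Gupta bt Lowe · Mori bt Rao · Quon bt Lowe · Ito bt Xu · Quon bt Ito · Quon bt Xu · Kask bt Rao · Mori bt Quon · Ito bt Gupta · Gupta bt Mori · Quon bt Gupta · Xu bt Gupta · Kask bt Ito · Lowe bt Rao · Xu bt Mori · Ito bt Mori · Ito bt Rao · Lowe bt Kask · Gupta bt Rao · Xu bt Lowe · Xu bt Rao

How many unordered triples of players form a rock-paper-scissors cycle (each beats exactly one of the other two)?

15

Win totals: Lowe 3, Mori 4, Kask 3, Ito 4, Xu 5, Gupta 3, Quon 5, Rao 1.
A player with w wins dominates both others in C(w,2) triples; summing gives 3 + 6 + 3 + 6 + 10 + 3 + 10 + 0 = 41 transitive triples.
Total triples C(8,3) = 56, so cyclic triples = 56 − 41 = 15.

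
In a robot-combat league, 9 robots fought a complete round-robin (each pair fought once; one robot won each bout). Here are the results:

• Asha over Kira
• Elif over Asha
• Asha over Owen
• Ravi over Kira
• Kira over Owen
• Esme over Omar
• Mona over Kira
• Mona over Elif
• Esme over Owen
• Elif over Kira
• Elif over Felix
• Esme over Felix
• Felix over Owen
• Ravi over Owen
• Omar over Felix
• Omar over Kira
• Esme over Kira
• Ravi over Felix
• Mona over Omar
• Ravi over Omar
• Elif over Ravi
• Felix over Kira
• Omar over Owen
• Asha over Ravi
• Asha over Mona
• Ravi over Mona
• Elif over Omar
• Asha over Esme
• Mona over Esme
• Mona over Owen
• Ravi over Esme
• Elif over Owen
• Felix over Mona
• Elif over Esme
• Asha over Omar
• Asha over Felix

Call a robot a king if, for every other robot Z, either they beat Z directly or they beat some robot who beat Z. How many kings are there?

Owen cannot reach Esme, Omar, Ravi, Mona, Asha, Felix, Elif, Kira in two steps.
Esme cannot reach Ravi, Asha, Elif in two steps.
Omar cannot reach Esme, Ravi, Asha, Elif in two steps.
Ravi cannot reach Asha in two steps.
Mona reaches everyone (king).
Asha reaches everyone (king).
Felix cannot reach Ravi, Asha in two steps.
Elif reaches everyone (king).
Kira cannot reach Esme, Omar, Ravi, Mona, Asha, Felix, Elif in two steps.
Kings: Mona, Asha, Elif — 3.

3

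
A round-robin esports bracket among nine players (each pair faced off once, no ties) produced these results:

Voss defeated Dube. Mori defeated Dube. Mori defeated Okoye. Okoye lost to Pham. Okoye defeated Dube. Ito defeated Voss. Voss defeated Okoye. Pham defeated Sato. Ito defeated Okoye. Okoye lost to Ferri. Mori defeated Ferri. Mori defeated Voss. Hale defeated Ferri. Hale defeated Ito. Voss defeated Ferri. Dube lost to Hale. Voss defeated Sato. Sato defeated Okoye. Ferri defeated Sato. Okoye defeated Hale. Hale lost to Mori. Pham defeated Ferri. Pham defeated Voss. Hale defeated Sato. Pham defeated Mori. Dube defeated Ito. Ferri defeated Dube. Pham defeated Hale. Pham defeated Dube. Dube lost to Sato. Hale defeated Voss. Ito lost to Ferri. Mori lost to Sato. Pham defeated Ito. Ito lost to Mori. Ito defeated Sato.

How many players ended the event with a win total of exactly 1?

1

Win totals: Ferri 4, Hale 5, Ito 3, Dube 1, Voss 4, Pham 8, Sato 3, Mori 6, Okoye 2.
Exactly 1: Dube — 1 player.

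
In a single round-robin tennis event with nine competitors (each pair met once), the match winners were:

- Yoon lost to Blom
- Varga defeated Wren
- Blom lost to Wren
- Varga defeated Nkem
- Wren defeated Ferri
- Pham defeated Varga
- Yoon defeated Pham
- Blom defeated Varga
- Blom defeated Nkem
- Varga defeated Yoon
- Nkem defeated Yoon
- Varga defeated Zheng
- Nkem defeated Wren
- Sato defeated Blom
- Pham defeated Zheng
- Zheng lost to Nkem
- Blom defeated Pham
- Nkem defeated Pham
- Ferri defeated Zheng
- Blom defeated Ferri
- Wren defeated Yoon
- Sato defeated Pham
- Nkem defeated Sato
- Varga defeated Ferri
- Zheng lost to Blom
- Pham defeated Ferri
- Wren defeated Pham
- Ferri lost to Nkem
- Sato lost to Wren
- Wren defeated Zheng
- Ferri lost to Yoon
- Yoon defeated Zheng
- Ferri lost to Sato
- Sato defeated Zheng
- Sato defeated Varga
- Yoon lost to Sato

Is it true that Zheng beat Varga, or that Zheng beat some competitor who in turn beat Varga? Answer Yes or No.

Zheng did not beat Varga directly.
Zheng beat no one, so there is no intermediate competitor.

No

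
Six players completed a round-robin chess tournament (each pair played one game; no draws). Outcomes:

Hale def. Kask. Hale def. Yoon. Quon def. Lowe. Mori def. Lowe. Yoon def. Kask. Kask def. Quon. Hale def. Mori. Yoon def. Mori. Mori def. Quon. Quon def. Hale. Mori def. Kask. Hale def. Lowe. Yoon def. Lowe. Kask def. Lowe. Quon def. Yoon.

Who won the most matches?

Win totals: Mori 3, Quon 3, Yoon 3, Lowe 0, Hale 4, Kask 2.
Hale leads with 4 wins (next highest: 3).

Hale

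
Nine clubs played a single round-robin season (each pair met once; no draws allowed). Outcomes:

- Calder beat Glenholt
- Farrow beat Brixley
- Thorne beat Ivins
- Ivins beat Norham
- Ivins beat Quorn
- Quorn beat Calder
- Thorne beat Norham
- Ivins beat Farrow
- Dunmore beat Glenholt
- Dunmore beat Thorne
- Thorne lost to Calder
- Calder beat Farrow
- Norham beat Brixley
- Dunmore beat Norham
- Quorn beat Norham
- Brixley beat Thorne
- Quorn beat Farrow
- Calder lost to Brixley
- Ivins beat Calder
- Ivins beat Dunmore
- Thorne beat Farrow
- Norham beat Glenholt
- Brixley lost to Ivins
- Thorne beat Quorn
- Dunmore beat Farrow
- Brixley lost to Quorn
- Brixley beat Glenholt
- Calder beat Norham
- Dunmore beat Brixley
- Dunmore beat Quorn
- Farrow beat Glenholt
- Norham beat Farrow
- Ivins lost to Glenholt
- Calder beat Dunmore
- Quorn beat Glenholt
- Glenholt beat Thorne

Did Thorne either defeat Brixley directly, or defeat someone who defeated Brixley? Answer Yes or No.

Thorne did not beat Brixley directly.
Thorne beat Quorn, Norham, Farrow, Ivins. Of those, Quorn beat Brixley.

Yes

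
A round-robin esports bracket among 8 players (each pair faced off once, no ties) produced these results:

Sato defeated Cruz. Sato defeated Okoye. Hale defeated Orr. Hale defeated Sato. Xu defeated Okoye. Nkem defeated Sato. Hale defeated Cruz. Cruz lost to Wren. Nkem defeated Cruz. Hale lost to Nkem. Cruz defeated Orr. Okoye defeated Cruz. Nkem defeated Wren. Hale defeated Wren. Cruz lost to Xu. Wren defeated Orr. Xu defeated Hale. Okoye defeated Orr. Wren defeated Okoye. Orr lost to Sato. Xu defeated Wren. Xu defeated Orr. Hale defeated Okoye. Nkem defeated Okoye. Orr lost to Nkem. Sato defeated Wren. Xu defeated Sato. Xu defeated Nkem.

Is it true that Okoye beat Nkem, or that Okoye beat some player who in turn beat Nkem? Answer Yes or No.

No

Okoye did not beat Nkem directly.
Okoye beat Cruz, Orr, but each of them lost to Nkem. No two-step path.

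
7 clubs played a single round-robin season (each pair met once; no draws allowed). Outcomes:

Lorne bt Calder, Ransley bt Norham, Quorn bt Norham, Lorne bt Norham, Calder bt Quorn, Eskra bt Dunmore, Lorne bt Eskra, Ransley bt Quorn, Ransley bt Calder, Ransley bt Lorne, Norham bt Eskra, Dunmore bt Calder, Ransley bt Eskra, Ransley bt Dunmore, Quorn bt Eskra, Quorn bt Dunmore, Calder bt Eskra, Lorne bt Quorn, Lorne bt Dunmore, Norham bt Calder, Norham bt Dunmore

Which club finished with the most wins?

Win totals: Quorn 3, Ransley 6, Lorne 5, Norham 3, Dunmore 1, Calder 2, Eskra 1.
Ransley leads with 6 wins (next highest: 5).

Ransley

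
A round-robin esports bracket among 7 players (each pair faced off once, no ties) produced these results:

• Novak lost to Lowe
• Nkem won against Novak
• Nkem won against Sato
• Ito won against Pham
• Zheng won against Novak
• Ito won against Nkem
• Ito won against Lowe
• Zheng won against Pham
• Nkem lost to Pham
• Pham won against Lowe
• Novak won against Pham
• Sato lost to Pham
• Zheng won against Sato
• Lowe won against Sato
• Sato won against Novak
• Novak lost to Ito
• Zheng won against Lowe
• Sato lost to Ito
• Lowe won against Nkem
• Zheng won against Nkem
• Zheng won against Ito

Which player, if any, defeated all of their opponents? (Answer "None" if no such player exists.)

Zheng has 6 wins out of 6 opponents — a perfect record.

Zheng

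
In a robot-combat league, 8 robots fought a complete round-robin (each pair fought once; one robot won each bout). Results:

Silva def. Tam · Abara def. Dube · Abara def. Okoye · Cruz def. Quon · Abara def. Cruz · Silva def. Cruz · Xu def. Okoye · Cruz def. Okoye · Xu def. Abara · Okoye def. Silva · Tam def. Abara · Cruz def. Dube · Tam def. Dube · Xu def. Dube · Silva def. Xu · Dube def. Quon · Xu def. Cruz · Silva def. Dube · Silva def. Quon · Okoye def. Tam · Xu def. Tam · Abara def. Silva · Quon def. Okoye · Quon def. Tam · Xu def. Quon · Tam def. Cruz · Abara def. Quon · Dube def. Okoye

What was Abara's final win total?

5

Abara's results: beat Dube, Cruz, Okoye, Silva, Quon; lost to Tam, Xu.
That is 5 wins.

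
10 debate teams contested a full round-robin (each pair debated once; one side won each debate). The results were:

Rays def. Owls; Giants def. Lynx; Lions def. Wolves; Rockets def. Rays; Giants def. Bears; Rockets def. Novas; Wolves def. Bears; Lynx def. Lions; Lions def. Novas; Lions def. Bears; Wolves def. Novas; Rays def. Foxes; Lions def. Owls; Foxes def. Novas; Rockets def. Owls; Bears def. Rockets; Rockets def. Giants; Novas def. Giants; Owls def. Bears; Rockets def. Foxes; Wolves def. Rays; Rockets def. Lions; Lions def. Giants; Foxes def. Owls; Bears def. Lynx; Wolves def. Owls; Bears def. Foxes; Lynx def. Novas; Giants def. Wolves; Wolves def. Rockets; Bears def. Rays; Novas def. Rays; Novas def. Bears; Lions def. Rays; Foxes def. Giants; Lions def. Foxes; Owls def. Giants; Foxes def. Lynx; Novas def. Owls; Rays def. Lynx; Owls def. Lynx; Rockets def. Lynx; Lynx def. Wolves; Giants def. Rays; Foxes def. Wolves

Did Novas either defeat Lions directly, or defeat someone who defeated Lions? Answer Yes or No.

Novas did not beat Lions directly.
Novas beat Giants, Owls, Rays, Bears, but each of them lost to Lions. No two-step path.

No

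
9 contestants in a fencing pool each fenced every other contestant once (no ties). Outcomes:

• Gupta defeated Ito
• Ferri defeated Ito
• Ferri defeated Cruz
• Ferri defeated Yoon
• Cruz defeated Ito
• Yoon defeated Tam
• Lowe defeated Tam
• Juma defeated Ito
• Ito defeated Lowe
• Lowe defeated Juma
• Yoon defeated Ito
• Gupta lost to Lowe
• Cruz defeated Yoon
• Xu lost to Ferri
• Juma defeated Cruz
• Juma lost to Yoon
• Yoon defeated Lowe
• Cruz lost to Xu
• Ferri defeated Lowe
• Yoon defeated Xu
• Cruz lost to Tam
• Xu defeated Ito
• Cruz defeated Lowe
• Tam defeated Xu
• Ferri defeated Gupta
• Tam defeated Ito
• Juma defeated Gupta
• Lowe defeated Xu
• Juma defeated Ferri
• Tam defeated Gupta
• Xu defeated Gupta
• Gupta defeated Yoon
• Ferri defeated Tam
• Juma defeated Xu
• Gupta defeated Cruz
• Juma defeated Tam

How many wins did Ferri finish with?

Ferri's results: beat Gupta, Yoon, Tam, Cruz, Lowe, Ito, Xu; lost to Juma.
That is 7 wins.

7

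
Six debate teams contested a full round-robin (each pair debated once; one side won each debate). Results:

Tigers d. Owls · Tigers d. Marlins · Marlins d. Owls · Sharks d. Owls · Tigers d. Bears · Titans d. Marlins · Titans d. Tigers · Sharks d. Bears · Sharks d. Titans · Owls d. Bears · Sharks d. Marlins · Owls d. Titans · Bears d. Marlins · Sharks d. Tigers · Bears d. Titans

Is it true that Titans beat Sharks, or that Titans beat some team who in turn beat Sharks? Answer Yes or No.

Titans did not beat Sharks directly.
Titans beat Marlins, Tigers, but each of them lost to Sharks. No two-step path.

No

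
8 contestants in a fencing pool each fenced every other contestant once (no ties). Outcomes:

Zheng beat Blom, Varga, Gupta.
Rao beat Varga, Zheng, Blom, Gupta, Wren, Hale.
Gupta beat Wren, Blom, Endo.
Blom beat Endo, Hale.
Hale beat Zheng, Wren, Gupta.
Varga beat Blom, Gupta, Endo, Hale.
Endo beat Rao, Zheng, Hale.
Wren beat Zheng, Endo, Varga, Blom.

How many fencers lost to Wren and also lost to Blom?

Wren beat: Endo, Blom, Varga, Zheng.
Blom beat: Endo, Hale.
Both beat: Endo — 1.

1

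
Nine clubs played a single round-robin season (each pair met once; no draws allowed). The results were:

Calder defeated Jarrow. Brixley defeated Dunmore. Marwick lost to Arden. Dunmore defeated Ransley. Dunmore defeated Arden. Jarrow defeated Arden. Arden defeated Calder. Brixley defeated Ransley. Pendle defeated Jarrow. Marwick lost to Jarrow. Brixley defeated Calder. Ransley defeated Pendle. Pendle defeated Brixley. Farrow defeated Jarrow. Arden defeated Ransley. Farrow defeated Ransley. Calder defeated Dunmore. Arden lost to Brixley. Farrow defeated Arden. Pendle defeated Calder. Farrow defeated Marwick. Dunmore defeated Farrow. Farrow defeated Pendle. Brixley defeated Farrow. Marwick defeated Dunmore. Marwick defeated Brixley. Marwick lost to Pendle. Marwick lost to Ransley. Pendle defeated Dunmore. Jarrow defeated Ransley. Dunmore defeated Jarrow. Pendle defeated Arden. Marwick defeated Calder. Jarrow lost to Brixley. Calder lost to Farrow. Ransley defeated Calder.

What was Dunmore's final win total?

4

Dunmore's results: beat Farrow, Jarrow, Ransley, Arden; lost to Brixley, Calder, Pendle, Marwick.
That is 4 wins.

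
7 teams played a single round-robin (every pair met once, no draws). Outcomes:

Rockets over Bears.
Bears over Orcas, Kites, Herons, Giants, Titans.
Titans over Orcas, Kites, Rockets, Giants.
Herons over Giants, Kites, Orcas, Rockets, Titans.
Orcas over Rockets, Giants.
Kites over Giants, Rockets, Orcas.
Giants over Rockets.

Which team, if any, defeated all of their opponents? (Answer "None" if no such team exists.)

None

Highest win total is Herons with 5 (out of 6 possible).
Herons lost to Bears, so no team went undefeated.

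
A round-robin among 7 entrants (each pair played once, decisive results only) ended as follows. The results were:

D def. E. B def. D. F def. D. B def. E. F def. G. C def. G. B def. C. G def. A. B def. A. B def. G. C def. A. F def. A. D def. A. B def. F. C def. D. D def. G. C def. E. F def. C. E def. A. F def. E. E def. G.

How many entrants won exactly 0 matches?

Win totals: A 0, B 6, C 4, D 3, E 2, F 5, G 1.
Exactly 0: A — 1 entrant.

1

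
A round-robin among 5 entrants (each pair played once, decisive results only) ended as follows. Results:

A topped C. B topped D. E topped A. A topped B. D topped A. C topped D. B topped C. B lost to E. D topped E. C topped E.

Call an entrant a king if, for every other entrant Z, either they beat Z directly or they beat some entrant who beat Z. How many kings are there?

A reaches everyone (king).
B reaches everyone (king).
C reaches everyone (king).
D reaches everyone (king).
E reaches everyone (king).
Kings: A, B, C, D, E — 5.

5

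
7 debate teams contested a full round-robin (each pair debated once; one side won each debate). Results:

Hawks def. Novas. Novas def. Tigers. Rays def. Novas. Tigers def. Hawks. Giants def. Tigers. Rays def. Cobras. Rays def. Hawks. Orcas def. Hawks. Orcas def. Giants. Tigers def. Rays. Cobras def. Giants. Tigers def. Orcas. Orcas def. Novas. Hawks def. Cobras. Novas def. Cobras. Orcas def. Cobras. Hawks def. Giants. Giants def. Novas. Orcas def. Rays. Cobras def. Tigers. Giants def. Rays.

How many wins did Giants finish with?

Giants' results: beat Tigers, Novas, Rays; lost to Cobras, Orcas, Hawks.
That is 3 wins.

3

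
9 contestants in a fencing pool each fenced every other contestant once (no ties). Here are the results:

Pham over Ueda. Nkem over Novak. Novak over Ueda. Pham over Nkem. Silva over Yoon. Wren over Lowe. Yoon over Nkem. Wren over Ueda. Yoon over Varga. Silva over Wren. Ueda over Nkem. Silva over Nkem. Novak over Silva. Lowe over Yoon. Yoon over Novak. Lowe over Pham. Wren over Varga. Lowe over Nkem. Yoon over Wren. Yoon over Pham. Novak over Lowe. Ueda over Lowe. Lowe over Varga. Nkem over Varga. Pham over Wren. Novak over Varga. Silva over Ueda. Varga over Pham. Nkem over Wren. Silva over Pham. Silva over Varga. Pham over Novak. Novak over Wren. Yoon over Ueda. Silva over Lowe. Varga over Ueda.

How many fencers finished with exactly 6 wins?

Win totals: Silva 7, Novak 5, Lowe 4, Varga 2, Ueda 2, Wren 3, Nkem 3, Pham 4, Yoon 6.
Exactly 6: Yoon — 1 fencer.

1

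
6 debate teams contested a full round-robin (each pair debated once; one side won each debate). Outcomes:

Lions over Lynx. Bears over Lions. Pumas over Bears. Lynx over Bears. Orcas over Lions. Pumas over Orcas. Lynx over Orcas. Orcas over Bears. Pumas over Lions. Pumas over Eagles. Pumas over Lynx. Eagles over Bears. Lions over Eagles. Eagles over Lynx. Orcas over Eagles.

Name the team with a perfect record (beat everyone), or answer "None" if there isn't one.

Pumas has 5 wins out of 5 opponents — a perfect record.

Pumas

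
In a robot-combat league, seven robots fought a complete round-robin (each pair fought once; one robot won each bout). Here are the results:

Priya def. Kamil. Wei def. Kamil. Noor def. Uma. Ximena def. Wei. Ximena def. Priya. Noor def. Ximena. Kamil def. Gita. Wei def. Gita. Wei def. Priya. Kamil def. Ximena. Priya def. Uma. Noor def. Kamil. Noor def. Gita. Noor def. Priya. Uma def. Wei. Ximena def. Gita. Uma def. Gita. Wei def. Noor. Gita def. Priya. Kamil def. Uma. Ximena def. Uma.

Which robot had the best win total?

Noor

Win totals: Noor 5, Wei 4, Uma 2, Kamil 3, Gita 1, Priya 2, Ximena 4.
Noor leads with 5 wins (next highest: 4).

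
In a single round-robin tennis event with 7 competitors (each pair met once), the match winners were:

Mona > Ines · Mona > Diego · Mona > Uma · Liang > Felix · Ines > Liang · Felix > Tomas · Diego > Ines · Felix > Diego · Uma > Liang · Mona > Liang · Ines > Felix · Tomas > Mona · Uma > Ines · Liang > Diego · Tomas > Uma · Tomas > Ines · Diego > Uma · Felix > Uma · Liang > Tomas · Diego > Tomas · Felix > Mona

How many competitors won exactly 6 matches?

Win totals: Felix 4, Diego 3, Liang 3, Tomas 3, Ines 2, Uma 2, Mona 4.
No competitor has exactly 6 wins.

0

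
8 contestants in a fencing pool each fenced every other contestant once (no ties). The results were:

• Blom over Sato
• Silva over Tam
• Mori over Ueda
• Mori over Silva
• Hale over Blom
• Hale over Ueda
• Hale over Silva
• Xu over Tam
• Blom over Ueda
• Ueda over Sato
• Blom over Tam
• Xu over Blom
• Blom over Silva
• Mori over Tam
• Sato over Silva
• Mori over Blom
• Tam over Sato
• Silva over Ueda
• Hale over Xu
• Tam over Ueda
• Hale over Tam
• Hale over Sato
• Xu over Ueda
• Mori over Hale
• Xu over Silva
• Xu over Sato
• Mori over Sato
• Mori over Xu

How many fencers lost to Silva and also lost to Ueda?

0

Silva beat: Ueda, Tam.
Ueda beat: Sato.
No one was beaten by both.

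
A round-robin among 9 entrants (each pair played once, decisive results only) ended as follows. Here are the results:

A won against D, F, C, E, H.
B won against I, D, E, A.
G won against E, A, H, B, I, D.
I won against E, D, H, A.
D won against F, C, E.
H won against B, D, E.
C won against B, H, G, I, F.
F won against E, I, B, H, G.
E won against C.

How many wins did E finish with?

E's results: beat C; lost to A, B, D, F, G, H, I.
That is 1 win.

1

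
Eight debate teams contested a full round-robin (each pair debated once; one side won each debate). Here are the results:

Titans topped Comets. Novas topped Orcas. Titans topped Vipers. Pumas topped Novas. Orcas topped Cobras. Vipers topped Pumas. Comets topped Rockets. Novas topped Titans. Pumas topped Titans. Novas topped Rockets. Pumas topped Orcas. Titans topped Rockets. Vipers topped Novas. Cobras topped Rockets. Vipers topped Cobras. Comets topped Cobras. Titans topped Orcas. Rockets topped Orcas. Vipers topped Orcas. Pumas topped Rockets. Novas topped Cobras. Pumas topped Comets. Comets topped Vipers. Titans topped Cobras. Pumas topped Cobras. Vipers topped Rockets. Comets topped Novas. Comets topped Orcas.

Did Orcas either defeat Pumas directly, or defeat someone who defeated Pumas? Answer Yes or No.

No

Orcas did not beat Pumas directly.
Orcas beat Cobras, but each of them lost to Pumas. No two-step path.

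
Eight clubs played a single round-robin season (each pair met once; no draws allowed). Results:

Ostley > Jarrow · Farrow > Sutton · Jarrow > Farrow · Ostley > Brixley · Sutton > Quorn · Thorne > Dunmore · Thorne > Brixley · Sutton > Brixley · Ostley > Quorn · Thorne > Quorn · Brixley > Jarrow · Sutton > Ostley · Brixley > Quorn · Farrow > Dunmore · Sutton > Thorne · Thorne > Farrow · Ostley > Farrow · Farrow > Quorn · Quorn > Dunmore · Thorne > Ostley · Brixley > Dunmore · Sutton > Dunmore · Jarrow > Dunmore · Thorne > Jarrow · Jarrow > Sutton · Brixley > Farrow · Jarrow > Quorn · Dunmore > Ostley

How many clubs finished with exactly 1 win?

Win totals: Thorne 6, Farrow 3, Jarrow 4, Brixley 4, Quorn 1, Ostley 4, Sutton 5, Dunmore 1.
Exactly 1: Quorn, Dunmore — 2 clubs.

2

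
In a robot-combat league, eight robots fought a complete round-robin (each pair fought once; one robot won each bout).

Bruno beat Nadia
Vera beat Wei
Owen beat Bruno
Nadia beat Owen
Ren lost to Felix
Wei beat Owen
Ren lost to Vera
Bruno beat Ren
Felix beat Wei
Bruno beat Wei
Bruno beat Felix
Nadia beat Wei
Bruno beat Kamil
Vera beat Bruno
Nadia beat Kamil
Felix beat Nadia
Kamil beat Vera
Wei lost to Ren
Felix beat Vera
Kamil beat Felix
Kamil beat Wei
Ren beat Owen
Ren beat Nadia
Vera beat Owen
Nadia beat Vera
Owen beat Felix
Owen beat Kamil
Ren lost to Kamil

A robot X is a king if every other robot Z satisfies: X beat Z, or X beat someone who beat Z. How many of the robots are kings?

7

Owen reaches everyone (king).
Bruno reaches everyone (king).
Felix reaches everyone (king).
Vera reaches everyone (king).
Kamil reaches everyone (king).
Wei cannot reach Vera, Ren, Nadia in two steps.
Ren reaches everyone (king).
Nadia reaches everyone (king).
Kings: Owen, Bruno, Felix, Vera, Kamil, Ren, Nadia — 7.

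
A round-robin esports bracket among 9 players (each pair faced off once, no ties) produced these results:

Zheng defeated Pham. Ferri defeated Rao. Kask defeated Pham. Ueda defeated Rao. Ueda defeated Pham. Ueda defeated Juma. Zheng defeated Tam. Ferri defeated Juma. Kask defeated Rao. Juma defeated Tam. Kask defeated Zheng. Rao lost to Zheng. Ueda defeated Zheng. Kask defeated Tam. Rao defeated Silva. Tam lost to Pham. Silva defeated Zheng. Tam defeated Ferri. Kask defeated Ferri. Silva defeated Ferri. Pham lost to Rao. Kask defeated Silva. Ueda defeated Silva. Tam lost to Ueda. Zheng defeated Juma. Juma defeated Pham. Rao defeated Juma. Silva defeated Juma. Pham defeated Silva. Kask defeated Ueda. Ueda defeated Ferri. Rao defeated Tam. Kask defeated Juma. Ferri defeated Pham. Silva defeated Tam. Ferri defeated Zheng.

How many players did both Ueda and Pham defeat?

Ueda beat: Juma, Silva, Tam, Zheng, Rao, Pham, Ferri.
Pham beat: Silva, Tam.
Both beat: Silva, Tam — 2.

2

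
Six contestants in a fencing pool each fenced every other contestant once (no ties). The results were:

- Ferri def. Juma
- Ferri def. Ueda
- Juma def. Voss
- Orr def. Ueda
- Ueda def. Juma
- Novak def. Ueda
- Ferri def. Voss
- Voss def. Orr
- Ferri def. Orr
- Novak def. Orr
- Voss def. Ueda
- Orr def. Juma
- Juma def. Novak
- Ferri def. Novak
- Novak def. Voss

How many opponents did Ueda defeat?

1

Ueda's results: beat Juma; lost to Ferri, Orr, Voss, Novak.
That is 1 win.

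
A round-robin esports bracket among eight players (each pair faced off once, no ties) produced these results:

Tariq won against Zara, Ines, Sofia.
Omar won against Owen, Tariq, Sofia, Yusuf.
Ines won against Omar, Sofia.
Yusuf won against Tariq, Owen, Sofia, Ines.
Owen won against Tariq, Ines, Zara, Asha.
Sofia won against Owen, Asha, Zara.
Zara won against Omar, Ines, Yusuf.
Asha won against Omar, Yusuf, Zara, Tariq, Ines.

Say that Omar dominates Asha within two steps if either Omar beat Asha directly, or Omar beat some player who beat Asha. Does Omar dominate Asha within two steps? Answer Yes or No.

Yes

Omar did not beat Asha directly.
Omar beat Owen, Tariq, Yusuf, Sofia. Of those, Owen beat Asha.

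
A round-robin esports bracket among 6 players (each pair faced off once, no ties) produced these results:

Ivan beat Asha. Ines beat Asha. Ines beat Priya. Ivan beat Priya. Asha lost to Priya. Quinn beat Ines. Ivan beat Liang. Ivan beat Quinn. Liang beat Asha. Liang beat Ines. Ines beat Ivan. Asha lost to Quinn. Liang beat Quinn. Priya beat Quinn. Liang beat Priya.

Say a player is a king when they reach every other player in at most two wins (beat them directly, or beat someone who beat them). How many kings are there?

3

Priya cannot reach Liang, Ivan in two steps.
Asha cannot reach Priya, Quinn, Ines, Liang, Ivan in two steps.
Quinn cannot reach Liang in two steps.
Ines reaches everyone (king).
Liang reaches everyone (king).
Ivan reaches everyone (king).
Kings: Ines, Liang, Ivan — 3.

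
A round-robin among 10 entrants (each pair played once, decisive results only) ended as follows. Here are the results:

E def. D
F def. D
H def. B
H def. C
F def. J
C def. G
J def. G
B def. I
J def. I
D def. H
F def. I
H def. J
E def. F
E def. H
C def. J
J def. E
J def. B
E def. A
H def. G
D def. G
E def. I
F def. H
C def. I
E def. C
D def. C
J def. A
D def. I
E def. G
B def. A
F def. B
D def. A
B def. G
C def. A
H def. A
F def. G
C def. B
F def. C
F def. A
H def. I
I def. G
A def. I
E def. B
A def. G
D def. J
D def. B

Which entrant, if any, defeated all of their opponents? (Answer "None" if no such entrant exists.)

None

Highest win total is F with 8 (out of 9 possible).
F lost to E, so no entrant went undefeated.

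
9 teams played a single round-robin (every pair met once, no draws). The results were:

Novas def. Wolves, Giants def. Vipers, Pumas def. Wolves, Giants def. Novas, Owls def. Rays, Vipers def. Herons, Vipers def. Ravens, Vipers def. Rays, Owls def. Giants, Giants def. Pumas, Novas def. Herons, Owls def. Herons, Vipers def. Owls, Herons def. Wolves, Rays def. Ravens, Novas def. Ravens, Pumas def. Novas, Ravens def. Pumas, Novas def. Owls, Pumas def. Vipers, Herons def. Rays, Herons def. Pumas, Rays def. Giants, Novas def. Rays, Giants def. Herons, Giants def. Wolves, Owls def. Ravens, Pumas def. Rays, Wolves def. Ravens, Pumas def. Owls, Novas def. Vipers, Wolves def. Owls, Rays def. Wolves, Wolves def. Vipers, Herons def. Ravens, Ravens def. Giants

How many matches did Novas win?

6

Novas' results: beat Herons, Ravens, Rays, Vipers, Owls, Wolves; lost to Pumas, Giants.
That is 6 wins.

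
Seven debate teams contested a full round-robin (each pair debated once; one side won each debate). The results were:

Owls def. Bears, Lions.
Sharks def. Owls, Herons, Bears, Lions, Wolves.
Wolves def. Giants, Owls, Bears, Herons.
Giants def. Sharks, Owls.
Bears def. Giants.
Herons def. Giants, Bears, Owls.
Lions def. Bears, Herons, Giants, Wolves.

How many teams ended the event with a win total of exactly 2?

2

Win totals: Bears 1, Owls 2, Herons 3, Giants 2, Wolves 4, Lions 4, Sharks 5.
Exactly 2: Owls, Giants — 2 teams.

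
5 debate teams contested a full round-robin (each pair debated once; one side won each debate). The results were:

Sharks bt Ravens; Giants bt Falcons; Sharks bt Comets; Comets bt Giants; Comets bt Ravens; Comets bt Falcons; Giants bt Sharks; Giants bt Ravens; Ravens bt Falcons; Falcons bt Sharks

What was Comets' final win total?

3

Comets' results: beat Falcons, Ravens, Giants; lost to Sharks.
That is 3 wins.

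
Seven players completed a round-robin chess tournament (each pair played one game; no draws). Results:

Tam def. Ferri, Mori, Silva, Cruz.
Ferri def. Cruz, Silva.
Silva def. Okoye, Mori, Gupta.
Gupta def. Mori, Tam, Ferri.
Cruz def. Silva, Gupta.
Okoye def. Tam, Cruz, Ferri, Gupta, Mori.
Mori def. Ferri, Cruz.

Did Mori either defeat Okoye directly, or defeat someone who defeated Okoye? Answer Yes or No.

No

Mori did not beat Okoye directly.
Mori beat Cruz, Ferri, but each of them lost to Okoye. No two-step path.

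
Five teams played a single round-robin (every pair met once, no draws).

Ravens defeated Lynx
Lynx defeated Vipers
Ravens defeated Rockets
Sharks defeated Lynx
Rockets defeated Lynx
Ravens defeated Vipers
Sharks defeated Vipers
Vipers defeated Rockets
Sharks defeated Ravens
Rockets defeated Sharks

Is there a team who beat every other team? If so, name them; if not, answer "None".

Highest win total is Sharks with 3 (out of 4 possible).
Sharks lost to Rockets, so no team went undefeated.

None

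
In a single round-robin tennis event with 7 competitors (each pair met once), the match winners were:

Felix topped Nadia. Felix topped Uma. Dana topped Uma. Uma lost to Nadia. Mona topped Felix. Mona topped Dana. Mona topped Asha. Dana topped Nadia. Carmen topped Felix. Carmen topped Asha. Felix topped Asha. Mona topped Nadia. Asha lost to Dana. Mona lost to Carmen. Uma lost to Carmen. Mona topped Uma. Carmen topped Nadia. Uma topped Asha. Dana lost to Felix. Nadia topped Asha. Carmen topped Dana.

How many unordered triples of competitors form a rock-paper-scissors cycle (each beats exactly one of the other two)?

Win totals: Asha 0, Mona 5, Felix 4, Nadia 2, Carmen 6, Uma 1, Dana 3.
A competitor with w wins dominates both others in C(w,2) triples; summing gives 0 + 10 + 6 + 1 + 15 + 0 + 3 = 35 transitive triples.
Total triples C(7,3) = 35, so cyclic triples = 35 − 35 = 0.

0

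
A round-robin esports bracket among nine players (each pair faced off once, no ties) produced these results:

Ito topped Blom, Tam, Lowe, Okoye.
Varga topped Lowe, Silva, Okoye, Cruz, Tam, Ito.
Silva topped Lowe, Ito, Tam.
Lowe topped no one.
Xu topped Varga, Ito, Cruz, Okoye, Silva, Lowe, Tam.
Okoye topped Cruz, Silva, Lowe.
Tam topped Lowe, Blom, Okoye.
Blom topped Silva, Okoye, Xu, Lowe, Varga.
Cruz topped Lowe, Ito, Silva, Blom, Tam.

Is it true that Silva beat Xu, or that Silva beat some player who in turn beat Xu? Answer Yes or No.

Silva did not beat Xu directly.
Silva beat Ito, Lowe, Tam, but each of them lost to Xu. No two-step path.

No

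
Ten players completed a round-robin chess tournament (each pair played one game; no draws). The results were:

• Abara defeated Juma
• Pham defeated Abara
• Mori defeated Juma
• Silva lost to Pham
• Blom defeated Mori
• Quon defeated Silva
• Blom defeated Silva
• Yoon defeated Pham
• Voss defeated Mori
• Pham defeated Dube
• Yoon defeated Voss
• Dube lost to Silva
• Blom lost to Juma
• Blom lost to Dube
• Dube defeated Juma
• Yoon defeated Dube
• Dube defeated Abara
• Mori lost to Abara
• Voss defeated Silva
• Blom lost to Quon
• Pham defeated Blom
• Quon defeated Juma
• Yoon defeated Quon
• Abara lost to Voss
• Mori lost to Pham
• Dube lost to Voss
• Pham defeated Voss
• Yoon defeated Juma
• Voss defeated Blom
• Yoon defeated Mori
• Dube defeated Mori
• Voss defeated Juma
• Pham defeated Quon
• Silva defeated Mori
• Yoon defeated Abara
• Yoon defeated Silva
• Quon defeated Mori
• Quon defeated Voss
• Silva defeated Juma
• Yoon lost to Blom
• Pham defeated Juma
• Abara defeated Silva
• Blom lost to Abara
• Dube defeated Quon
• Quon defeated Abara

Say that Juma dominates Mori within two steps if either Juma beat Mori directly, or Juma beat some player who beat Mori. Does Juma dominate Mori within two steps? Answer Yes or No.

Yes

Juma did not beat Mori directly.
Juma beat Blom. Of those, Blom beat Mori.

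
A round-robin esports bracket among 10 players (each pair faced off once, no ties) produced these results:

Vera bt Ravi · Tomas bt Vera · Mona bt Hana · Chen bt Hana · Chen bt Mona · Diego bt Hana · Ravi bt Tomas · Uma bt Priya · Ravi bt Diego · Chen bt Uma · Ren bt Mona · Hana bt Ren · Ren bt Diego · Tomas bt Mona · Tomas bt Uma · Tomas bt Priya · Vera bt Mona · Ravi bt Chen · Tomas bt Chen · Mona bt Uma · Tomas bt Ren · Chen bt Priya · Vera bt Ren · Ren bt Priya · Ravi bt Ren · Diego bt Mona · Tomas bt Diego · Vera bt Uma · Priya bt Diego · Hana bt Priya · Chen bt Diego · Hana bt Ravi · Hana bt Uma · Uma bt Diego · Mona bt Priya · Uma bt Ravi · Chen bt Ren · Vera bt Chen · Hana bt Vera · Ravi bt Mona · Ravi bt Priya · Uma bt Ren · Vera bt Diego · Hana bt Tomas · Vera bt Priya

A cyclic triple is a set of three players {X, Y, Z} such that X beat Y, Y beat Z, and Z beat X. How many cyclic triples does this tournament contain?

Win totals: Priya 1, Chen 6, Ren 3, Vera 7, Hana 6, Uma 4, Diego 2, Mona 3, Ravi 6, Tomas 7.
A player with w wins dominates both others in C(w,2) triples; summing gives 0 + 15 + 3 + 21 + 15 + 6 + 1 + 3 + 15 + 21 = 100 transitive triples.
Total triples C(10,3) = 120, so cyclic triples = 120 − 100 = 20.

20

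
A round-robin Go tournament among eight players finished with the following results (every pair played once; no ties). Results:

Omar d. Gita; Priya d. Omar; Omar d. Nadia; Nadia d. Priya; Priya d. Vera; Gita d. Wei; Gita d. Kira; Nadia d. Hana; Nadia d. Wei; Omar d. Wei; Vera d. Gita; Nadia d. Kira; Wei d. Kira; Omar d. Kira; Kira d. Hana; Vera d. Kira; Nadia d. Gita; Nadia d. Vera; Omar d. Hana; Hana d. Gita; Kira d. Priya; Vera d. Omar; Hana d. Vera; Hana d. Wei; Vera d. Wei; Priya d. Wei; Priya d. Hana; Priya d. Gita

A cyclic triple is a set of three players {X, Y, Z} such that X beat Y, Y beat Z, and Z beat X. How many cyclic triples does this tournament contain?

10

Win totals: Priya 5, Vera 4, Omar 5, Wei 1, Kira 2, Hana 3, Nadia 6, Gita 2.
A player with w wins dominates both others in C(w,2) triples; summing gives 10 + 6 + 10 + 0 + 1 + 3 + 15 + 1 = 46 transitive triples.
Total triples C(8,3) = 56, so cyclic triples = 56 − 46 = 10.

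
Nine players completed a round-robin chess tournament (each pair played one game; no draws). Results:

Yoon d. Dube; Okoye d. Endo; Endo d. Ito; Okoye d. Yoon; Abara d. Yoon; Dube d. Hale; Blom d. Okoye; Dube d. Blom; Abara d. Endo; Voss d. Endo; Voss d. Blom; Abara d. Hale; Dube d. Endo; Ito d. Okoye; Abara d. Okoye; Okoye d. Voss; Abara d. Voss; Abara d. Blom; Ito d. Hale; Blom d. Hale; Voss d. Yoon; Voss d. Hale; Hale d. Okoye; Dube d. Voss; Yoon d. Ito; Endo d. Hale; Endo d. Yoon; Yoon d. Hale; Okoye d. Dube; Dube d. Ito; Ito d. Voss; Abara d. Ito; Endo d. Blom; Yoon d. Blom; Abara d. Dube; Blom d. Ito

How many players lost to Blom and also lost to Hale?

Blom beat: Hale, Ito, Okoye.
Hale beat: Okoye.
Both beat: Okoye — 1.

1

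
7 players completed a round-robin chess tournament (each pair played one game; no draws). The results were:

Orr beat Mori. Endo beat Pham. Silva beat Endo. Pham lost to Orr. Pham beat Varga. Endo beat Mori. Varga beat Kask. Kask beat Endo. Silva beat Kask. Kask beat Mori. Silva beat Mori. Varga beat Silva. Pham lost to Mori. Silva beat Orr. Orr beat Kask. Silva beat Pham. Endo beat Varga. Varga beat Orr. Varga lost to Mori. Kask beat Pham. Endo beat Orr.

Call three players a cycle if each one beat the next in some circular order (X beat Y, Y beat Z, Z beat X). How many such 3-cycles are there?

Win totals: Pham 1, Varga 3, Silva 5, Endo 4, Kask 3, Mori 2, Orr 3.
A player with w wins dominates both others in C(w,2) triples; summing gives 0 + 3 + 10 + 6 + 3 + 1 + 3 = 26 transitive triples.
Total triples C(7,3) = 35, so cyclic triples = 35 − 26 = 9.

9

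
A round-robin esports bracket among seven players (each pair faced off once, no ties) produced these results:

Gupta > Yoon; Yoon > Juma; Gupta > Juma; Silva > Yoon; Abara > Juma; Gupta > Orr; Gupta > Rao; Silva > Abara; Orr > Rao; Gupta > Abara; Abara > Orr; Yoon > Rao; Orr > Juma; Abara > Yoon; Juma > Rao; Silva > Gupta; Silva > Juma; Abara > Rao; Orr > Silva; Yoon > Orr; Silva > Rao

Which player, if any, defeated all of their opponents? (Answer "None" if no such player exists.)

None

Highest win total is Silva with 5 (out of 6 possible).
Silva lost to Orr, so no player went undefeated.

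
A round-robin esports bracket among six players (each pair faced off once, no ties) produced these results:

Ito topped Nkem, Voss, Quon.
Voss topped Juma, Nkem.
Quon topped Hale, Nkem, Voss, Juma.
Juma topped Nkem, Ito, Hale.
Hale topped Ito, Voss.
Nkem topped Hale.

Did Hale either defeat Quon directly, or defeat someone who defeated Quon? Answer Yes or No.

Hale did not beat Quon directly.
Hale beat Voss, Ito. Of those, Ito beat Quon.

Yes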